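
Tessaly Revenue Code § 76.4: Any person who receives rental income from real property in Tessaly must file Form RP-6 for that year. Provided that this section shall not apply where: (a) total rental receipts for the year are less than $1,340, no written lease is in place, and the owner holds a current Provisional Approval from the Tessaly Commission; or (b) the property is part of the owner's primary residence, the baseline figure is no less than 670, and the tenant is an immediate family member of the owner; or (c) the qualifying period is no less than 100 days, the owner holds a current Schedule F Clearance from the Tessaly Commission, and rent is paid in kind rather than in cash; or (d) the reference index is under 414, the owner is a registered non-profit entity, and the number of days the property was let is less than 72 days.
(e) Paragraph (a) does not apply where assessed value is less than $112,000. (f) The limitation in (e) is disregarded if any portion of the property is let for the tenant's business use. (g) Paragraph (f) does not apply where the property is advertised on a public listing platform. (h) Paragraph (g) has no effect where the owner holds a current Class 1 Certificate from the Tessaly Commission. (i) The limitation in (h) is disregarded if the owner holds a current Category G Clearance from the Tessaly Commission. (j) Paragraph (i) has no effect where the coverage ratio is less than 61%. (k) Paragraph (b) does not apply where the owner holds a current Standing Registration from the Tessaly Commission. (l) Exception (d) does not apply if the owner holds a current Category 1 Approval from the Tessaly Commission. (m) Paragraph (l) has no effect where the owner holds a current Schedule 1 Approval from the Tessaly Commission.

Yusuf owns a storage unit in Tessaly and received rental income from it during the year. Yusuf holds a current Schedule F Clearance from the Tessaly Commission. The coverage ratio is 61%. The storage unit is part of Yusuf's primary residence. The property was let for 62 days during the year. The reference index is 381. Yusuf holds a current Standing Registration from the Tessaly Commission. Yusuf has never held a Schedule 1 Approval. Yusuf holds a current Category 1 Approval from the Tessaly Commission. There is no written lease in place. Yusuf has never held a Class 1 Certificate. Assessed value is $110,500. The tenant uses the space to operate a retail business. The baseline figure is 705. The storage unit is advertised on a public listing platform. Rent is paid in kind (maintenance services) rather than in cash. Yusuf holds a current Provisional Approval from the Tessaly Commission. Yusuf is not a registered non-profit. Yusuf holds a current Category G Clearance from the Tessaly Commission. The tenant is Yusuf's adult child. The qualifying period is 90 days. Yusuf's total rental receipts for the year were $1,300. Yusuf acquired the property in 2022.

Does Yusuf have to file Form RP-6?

All of (a)'s requirements are met (total rental receipts for the year are $1,300, less than the $1,340 limit; there is no written lease; a current Provisional Approval is held). But: (e) applies — assessed value is $110,500, less than the $112,000 limit. (f) applies (the space is let for business use), but yields to (g): (g) is engaged — the property is publicly advertised. (h) is not triggered (there is no Class 1 Certificate in force), so (g) stands. (a) is therefore removed.
Exception (b)'s conditions are all satisfied: the storage unit is part of the primary residence; the baseline figure is 705, meeting the 670 threshold; the tenant is an immediate family member. Turning to paragraph (k): (k) is triggered — a current Standing Registration is held. Exception (b) does not apply.
Exception (c) does not apply: the qualifying period is 90 days, short of 100 days.
Exception (d) fails — Yusuf is not a registered non-profit.
No exception applies. The general rule governs.

Yes — Yusuf must file Form RP-6.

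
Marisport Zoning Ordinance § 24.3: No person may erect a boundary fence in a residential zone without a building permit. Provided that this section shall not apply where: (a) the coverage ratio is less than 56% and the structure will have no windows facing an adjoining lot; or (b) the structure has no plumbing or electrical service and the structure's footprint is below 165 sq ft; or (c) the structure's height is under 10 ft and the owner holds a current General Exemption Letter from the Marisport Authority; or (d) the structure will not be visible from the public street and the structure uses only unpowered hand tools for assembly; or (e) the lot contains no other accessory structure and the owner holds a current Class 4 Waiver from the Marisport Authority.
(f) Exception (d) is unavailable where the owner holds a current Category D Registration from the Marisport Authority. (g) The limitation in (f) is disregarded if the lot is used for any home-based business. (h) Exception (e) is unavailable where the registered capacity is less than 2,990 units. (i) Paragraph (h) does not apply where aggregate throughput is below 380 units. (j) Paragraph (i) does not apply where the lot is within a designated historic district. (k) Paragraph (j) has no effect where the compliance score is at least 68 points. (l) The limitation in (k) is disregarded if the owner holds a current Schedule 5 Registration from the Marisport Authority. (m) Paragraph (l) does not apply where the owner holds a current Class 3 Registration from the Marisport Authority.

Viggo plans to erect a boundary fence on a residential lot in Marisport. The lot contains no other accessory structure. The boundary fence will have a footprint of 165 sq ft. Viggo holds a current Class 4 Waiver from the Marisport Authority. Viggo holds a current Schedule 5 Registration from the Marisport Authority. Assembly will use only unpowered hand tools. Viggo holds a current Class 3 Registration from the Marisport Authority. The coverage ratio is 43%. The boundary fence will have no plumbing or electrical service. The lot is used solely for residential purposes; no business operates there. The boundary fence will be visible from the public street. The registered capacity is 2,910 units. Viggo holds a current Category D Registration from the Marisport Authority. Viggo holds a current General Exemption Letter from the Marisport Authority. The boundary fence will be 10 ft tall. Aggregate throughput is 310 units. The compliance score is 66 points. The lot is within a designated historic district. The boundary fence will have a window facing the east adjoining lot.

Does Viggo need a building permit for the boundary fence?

Yes — Viggo must obtain a building permit.

Exception (a) fails — a window faces an adjoining lot.
Exception (b) requires that the structure's footprint is below 165 sq ft; but the structure's footprint is 165 sq ft, not below 165 sq ft, so (b) is unavailable.
Exception (c) requires that the structure's height is under 10 ft; but the structure's height is 10 ft, not under 10 ft, so (c) is unavailable.
Exception (d) fails — the structure will be visible from the street.
All of (e)'s requirements are met (the lot has no other accessory structure; a current Class 4 Waiver is held). Turning to paragraphs (h)–(m): (h) is engaged — the registered capacity is 2,910 units, less than the 2,990 units limit. (i) would limit (h) — aggregate throughput is 310 units, below the 380 units limit — but (j) sets (i) aside: (j) applies — the lot is in a historic district. (k) does not operate here (the compliance score is 66 points, short of 68 points), so (j) stands. (e) is therefore removed.
No exception displaces § 24.3.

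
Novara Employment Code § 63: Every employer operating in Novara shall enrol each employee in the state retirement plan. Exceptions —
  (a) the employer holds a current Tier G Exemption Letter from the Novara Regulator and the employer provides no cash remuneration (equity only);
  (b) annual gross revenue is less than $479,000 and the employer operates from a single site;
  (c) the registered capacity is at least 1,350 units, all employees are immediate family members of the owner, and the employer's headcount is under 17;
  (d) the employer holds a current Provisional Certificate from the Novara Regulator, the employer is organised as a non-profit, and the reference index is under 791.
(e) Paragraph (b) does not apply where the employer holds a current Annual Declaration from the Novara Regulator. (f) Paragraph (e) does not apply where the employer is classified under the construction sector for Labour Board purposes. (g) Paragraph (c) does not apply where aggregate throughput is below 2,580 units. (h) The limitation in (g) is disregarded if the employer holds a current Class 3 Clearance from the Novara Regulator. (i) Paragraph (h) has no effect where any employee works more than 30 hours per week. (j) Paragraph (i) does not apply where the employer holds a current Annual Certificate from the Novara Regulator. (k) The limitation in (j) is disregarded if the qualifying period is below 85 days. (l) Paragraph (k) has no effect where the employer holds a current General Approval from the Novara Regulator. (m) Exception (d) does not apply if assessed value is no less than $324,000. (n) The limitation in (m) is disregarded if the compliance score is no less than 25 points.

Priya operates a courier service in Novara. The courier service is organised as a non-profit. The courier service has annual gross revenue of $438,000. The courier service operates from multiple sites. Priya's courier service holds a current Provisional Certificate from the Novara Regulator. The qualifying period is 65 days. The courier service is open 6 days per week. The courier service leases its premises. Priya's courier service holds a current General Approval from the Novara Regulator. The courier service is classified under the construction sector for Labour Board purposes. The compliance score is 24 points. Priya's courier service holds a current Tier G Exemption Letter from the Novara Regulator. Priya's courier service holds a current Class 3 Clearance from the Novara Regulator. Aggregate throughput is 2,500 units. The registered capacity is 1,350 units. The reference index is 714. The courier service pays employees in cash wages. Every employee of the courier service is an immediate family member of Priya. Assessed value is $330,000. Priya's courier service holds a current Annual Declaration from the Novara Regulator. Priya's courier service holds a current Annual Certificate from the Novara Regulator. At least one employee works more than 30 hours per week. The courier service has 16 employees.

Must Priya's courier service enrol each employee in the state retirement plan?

Exception (a) fails — employees are paid cash wages.
Exception (b) does not apply: the employer operates from multiple sites.
Exception (c): the registered capacity is 1,350 units, meeting the 1,350 units threshold; every employee is an immediate family member; the employer's headcount is 16, under the 17 limit — every condition holds. Considering the limiting provisions: (g) applies (aggregate throughput is 2,500 units, below the 2,580 units limit), but is overridden by (h): (h) operates — a current Class 3 Clearance is held. (i) is triggered (at least one employee exceeds 30 hours/week), but is itself disapplied by (j): (j) applies — a current Annual Certificate is held. (k) applies (the qualifying period is 65 days, below the 85 days limit), but is set aside by (l): (l) operates against (k): a current General Approval is held. (c) remains available.
Exception (d)'s conditions are all satisfied: a current Provisional Certificate is held; the employer is a non-profit; the reference index is 714, under the 791 limit. However, paragraphs (m)–(n) must be considered: (m) operates against (d): assessed value is $330,000, meeting the $324,000 threshold. (n) is not triggered (the compliance score is 24 points, short of 25 points), so (m) stands. (d) is therefore removed.

No — exception (c) applies; Priya's courier service is not required to enrol each employee in the state retirement plan.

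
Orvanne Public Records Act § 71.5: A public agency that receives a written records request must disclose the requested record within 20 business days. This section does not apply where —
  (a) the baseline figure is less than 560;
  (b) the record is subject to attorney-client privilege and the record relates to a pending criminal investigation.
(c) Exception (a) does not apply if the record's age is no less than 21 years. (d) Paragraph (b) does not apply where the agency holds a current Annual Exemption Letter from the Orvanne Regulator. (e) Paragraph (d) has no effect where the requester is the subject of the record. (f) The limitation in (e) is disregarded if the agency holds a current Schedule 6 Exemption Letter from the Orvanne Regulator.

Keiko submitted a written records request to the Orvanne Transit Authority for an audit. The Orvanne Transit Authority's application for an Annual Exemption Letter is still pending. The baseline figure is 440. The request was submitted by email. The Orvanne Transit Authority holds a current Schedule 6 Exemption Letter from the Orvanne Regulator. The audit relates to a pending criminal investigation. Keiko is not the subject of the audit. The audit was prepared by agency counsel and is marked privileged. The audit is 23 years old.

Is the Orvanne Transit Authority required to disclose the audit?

Exception (a)'s conditions are all satisfied: the baseline figure is 440, less than the 560 limit. Turning to paragraph (c): (c) is engaged — the record's age is 23 years, meeting the 21 years threshold. So (a) is unavailable.
Exception (b) is satisfied on its face — the audit is privileged; the audit relates to a pending investigation. Considering the limiting provisions: (d), which would limit (b), is not triggered: no current Annual Exemption Letter is held. Exception (b) stands.

No — exception (b) applies; the Orvanne Transit Authority is not required to disclose the audit.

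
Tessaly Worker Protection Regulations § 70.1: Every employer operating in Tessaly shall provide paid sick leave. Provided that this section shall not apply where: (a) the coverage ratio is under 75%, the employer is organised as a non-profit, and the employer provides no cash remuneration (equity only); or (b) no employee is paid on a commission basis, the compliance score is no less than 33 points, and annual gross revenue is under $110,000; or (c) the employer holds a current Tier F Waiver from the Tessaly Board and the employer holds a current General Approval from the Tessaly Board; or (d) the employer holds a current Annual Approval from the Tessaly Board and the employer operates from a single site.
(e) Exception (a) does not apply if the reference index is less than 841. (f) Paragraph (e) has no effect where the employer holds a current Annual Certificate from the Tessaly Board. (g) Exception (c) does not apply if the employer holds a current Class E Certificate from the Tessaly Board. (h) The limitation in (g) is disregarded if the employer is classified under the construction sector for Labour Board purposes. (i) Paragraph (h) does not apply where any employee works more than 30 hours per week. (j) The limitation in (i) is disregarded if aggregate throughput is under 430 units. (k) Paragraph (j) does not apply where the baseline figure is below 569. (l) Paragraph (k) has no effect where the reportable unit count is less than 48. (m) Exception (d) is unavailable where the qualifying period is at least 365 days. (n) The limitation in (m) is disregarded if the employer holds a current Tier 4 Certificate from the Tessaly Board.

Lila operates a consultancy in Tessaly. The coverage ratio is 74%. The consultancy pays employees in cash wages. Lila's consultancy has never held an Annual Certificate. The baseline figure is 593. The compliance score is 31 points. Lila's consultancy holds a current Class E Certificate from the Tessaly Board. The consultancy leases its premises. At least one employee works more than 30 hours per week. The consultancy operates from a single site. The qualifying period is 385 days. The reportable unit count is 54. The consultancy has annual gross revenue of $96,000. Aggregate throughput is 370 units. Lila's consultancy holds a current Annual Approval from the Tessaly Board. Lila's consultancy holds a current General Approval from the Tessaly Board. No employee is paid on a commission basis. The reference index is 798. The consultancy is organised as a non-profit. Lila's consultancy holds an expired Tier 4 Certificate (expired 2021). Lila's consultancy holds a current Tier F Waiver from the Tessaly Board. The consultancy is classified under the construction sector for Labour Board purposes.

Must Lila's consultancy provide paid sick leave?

No — exception (c) applies; Lila's consultancy is not required to provide paid sick leave.

Exception (a) does not apply: employees are paid cash wages.
Exception (b) fails — the compliance score is 31 points, short of 33 points.
All of (c)'s requirements are met (a current Tier F Waiver is held; a current General Approval is held). Under paragraphs (g)–(l): (g) would limit (c) — a current Class E Certificate is held — but (h) sets (g) aside: (h) operates — the consultancy is classified under the construction sector. (i) would limit (h) — at least one employee exceeds 30 hours/week — but (j) sets (i) aside: (j) operates against (i): aggregate throughput is 370 units, under the 430 units limit. (k), which would lift (j), is not triggered — the baseline figure is 593, not below 569. So (c) applies.
Exception (d): a current Annual Approval is held; the employer operates from a single site — every condition holds. But: (m) operates against (d): the qualifying period is 385 days, meeting the 365 days threshold. (n), which would lift (m), does not operate here — the Tier 4 Certificate is not current. Exception (d) does not apply.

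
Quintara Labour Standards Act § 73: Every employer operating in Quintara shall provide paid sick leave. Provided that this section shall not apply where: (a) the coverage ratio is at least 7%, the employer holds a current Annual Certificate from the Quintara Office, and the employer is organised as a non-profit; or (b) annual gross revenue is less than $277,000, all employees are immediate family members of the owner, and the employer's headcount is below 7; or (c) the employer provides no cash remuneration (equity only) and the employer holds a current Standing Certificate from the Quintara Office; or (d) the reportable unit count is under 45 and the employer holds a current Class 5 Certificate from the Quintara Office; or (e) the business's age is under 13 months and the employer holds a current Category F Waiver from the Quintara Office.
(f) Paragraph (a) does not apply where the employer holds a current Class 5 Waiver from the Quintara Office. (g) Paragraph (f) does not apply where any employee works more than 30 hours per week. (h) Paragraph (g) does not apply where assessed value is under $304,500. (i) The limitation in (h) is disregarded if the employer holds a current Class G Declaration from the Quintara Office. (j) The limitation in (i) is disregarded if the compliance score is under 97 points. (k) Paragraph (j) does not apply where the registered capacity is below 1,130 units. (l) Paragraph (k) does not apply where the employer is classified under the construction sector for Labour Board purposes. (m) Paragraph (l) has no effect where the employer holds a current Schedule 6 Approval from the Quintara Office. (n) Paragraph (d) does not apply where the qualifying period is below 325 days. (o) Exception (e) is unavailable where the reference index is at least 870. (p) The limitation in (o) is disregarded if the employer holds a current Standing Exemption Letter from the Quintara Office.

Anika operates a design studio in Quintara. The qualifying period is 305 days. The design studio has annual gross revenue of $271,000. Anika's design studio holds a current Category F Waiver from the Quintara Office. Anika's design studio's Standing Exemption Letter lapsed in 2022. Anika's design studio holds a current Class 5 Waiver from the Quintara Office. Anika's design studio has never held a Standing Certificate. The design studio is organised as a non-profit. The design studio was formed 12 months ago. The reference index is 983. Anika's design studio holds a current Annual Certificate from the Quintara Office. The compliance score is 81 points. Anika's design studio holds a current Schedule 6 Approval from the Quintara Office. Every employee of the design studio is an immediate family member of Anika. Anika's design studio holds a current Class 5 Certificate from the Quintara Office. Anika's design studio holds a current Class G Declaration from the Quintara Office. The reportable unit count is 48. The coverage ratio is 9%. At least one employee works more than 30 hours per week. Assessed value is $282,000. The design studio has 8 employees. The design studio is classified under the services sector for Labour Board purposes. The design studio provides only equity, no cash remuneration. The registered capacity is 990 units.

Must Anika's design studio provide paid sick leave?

No — exception (a) applies; Anika's design studio is not required to provide paid sick leave.

All of (a)'s requirements are met (the coverage ratio is 9%, meeting the 7% threshold; a current Annual Certificate is held; the employer is a non-profit). Under paragraphs (f)–(m): (f) applies (a current Class 5 Waiver is held), but is set aside by (g): (g) operates against (f): at least one employee exceeds 30 hours/week. (h) would limit (g) — assessed value is $282,000, under the $304,500 limit — but (i) sets (h) aside: (i) operates against (h): a current Class G Declaration is held. (j) is engaged (the compliance score is 81 points, under the 97 points limit), but is set aside by (k): (k) operates against (j): the registered capacity is 990 units, below the 1,130 units limit. (l), which would lift (k), is not engaged — the design studio is classified under the services sector. So (a) applies.
Exception (b) requires that the employer's headcount is below 7; but the employer's headcount is 8, not below 7, so (b) is unavailable.
Exception (c) fails — the Standing Certificate is not current.
Exception (d) does not apply: the reportable unit count is 48, not under 45.
Exception (e) is satisfied on its face — the business's age is 12 months, under the 13 months limit; a current Category F Waiver is held. But: (o) operates against (e): the reference index is 983, meeting the 870 threshold. (p) is not triggered (there is no Standing Exemption Letter in force), so (o) stands. So (e) is unavailable.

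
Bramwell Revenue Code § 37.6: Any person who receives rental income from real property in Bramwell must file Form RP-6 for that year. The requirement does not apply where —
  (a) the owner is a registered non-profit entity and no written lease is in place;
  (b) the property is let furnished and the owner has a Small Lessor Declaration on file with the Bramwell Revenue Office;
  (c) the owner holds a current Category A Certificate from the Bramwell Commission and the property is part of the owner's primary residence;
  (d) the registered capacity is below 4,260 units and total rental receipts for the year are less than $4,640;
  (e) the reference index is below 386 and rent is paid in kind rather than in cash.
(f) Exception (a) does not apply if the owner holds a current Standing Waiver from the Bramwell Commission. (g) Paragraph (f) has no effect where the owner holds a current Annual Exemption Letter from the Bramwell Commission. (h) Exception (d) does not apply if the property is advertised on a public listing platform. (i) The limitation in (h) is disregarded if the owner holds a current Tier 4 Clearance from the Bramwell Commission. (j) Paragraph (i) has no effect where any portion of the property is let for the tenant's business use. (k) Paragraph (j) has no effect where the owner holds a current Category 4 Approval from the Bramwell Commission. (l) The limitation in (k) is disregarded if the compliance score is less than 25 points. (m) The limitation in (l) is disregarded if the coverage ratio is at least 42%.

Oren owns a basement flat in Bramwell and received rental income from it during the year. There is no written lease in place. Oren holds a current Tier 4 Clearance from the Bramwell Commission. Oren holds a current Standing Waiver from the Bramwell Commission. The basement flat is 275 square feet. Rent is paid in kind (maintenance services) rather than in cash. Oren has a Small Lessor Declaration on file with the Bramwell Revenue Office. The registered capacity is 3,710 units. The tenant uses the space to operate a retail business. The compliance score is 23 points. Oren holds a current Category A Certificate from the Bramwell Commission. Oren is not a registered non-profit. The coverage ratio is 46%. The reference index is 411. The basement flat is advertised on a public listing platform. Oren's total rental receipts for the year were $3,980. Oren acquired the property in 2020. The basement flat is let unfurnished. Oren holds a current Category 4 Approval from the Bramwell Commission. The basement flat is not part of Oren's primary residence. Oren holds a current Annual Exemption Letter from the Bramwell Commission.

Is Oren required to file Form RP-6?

Exception (a) does not apply: Oren is not a registered non-profit.
Exception (b) requires that the property is let furnished; but the property is let unfurnished, so (b) is unavailable.
Exception (c) fails — the basement flat is not part of the primary residence.
All of (d)'s requirements are met (the registered capacity is 3,710 units, below the 4,260 units limit; total rental receipts for the year are $3,980, less than the $4,640 limit). Under paragraphs (h)–(m): (h) would limit (d) — the property is publicly advertised — but (i) sets (h) aside: (i) applies — a current Tier 4 Clearance is held. (j) applies (the space is let for business use), but is itself disapplied by (k): (k) operates against (j): a current Category 4 Approval is held. (l) would limit (k) — the compliance score is 23 points, less than the 25 points limit — but (m) sets (l) aside: (m) operates against (l): the coverage ratio is 46%, meeting the 42% threshold. Exception (d) stands.
Exception (e) does not apply: the reference index is 411, not below 386.

No — exception (d) applies; Oren is not required to file Form RP-6.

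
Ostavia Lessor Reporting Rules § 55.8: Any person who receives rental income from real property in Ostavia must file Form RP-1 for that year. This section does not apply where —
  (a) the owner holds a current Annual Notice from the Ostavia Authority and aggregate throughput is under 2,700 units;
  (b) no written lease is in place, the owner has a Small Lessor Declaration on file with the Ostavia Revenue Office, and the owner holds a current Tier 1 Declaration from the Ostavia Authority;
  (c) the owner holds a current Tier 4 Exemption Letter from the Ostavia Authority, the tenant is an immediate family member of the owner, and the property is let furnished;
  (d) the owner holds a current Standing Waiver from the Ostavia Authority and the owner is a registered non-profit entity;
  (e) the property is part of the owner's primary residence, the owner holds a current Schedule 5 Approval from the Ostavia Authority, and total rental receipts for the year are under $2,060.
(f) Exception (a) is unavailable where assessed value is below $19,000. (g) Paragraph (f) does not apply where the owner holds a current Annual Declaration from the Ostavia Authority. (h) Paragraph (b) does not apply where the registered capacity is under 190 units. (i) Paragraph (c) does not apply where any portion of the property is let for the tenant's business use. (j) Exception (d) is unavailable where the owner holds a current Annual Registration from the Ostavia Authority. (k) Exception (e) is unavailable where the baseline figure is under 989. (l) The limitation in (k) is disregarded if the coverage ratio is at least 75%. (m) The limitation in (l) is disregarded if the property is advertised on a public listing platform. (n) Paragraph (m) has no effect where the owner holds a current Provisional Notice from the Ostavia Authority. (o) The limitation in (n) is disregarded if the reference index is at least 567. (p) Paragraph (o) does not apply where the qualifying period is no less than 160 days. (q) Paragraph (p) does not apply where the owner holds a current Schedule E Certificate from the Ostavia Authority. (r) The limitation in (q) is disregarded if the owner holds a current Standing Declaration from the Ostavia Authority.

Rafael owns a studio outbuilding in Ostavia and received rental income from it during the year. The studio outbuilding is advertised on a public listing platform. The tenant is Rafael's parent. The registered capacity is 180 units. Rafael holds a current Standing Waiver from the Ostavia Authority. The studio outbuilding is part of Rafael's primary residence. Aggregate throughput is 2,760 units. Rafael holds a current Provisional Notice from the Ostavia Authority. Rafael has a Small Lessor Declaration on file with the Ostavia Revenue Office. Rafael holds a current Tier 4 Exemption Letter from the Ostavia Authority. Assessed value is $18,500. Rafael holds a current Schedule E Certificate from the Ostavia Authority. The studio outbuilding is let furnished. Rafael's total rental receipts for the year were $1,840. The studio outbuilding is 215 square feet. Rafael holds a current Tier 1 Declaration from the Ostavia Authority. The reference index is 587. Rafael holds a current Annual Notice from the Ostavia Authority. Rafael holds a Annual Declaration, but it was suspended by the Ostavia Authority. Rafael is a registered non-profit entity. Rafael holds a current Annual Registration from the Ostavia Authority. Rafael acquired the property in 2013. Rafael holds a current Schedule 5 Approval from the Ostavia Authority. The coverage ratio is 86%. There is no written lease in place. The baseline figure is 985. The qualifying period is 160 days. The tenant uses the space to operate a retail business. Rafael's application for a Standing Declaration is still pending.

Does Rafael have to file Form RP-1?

Yes — Rafael must file Form RP-1.

Exception (a) does not apply: aggregate throughput is 2,760 units, not under 2,700 units.
All of (b)'s requirements are met (there is no written lease; a Small Lessor Declaration is on file; a current Tier 1 Declaration is held). Turning to paragraph (h): (h) operates against (b): the registered capacity is 180 units, under the 190 units limit. So (b) is unavailable.
All of (c)'s requirements are met (a current Tier 4 Exemption Letter is held; the tenant is an immediate family member; the property is let furnished). But applying paragraph (i): (i) operates against (c): the space is let for business use. So (c) is unavailable.
All of (d)'s requirements are met (a current Standing Waiver is held; Rafael is a registered non-profit). But applying paragraph (j): (j) is engaged — a current Annual Registration is held. (d) is therefore removed.
All of (e)'s requirements are met (the studio outbuilding is part of the primary residence; a current Schedule 5 Approval is held; total rental receipts for the year are $1,840, under the $2,060 limit). But applying paragraphs (k)–(r): (k) operates against (e): the baseline figure is 985, under the 989 limit. (l) would limit (k) — the coverage ratio is 86%, meeting the 75% threshold — but (m) sets (l) aside: (m) operates against (l): the property is publicly advertised. (n) is engaged (a current Provisional Notice is held), but is displaced by (o): (o) operates against (n): the reference index is 587, meeting the 567 threshold. (p) applies (the qualifying period is 160 days, meeting the 160 days threshold), but is itself disapplied by (q): (q) is engaged — a current Schedule E Certificate is held. (r), which would lift (q), is not engaged — no current Standing Declaration is held. Exception (e) does not apply.
No exception is made out. Rafael falls within the general rule.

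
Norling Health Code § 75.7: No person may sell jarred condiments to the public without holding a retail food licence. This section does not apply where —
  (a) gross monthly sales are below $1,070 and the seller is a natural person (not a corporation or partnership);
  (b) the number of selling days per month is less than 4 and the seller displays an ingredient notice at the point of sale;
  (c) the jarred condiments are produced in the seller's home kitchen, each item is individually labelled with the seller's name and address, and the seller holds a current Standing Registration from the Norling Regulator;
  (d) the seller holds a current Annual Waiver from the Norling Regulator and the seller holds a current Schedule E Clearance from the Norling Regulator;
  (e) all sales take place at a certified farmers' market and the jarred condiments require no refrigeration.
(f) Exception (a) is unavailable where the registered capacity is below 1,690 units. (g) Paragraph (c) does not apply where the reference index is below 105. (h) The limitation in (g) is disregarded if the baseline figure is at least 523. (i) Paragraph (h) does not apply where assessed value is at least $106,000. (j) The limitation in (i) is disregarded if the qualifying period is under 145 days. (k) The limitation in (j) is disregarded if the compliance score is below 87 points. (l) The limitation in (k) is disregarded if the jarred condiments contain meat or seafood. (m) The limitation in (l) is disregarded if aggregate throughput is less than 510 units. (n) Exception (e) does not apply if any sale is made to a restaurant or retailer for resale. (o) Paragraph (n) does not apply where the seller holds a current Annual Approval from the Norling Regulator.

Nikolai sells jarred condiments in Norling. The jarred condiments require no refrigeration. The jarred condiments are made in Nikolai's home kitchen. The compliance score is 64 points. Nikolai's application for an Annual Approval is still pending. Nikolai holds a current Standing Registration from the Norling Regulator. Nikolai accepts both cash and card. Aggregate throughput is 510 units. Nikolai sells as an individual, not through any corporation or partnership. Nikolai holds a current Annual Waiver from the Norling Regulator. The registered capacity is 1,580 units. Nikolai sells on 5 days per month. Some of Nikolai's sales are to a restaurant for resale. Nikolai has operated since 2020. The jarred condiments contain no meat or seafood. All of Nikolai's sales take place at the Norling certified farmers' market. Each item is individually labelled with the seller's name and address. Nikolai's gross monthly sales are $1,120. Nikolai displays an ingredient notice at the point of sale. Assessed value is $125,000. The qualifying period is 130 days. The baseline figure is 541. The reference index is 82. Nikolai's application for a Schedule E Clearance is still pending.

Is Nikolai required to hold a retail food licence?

Exception (a) requires that gross monthly sales are below $1,070; but gross monthly sales are $1,120, not below $1,070, so (a) is unavailable.
Exception (b) fails — the number of selling days per month is 5, not less than 4.
Exception (c)'s conditions are all satisfied: the jarred condiments are home-kitchen produced; items are individually labelled; a current Standing Registration is held. But applying paragraphs (g)–(m): (g) operates against (c): the reference index is 82, below the 105 limit. (h) is engaged (the baseline figure is 541, meeting the 523 threshold), but is itself disapplied by (i): (i) operates — assessed value is $125,000, meeting the $106,000 threshold. (j) would limit (i) — the qualifying period is 130 days, under the 145 days limit — but (k) sets (j) aside: (k) operates — the compliance score is 64 points, below the 87 points limit. (l) is not triggered (the jarred condiments contain no meat or seafood), so (k) stands. Exception (c) does not apply.
Exception (d) does not apply: there is no Schedule E Clearance in force.
Exception (e): all sales are at a certified farmers' market; the jarred condiments are shelf-stable — every condition holds. But applying paragraphs (n)–(o): (n) operates against (e): some sales are to a restaurant for resale. (o) is not engaged (the Annual Approval is not current), so (n) stands. Exception (e) does not apply.
None of the exceptions is available; § 75.7 applies in full.

Yes — Nikolai must hold a retail food licence.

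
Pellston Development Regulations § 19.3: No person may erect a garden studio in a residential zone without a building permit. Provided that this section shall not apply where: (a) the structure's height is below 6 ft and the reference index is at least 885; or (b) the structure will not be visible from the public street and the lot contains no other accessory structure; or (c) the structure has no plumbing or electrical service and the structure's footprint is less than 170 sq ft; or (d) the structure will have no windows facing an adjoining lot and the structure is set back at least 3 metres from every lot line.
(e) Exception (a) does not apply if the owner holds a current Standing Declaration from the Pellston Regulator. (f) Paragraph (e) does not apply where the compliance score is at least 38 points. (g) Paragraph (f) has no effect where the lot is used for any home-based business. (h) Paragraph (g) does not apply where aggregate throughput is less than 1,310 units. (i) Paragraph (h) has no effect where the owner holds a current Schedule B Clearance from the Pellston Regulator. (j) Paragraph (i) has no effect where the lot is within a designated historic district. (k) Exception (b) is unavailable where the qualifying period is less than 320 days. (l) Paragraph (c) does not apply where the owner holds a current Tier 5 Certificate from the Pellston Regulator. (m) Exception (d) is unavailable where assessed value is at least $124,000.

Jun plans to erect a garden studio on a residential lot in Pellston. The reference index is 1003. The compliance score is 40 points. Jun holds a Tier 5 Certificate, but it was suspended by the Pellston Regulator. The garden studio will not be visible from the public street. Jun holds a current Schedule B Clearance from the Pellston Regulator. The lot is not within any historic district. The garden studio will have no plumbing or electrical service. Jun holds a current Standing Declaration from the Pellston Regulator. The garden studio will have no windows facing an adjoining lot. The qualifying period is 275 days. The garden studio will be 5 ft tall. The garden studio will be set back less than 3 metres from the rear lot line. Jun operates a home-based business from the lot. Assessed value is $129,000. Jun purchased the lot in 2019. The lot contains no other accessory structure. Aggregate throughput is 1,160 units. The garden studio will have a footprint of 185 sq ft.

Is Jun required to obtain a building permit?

Yes — Jun must obtain a building permit.

Exception (a) is satisfied on its face — the structure's height is 5 ft, below the 6 ft limit; the reference index is 1,003, meeting the 885 threshold. But applying paragraphs (e)–(j): (e) operates against (a): a current Standing Declaration is held. (f) would limit (e) — the compliance score is 40 points, meeting the 38 points threshold — but (g) sets (f) aside: (g) operates against (f): a home-based business operates on the lot. (h) operates (aggregate throughput is 1,160 units, less than the 1,310 units limit), but is overridden by (i): (i) operates against (h): a current Schedule B Clearance is held. (j), which would lift (i), is inapplicable — the lot is not in a historic district. So (a) is unavailable.
Exception (b): the structure will not be visible from the street; the lot has no other accessory structure — every condition holds. Turning to paragraph (k): (k) operates against (b): the qualifying period is 275 days, less than the 320 days limit. (b) is therefore removed.
Exception (c) fails — the structure's footprint is 185 sq ft, not less than 170 sq ft.
Exception (d) requires that the structure is set back at least 3 metres from every lot line; but the rear setback is under 3 m, so (d) is unavailable.
Every exception is unavailable, so the rule governs.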